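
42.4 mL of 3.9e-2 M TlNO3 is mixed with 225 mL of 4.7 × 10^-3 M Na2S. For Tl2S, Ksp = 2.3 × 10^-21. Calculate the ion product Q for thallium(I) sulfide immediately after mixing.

Q = 1.5e-7

Total volume = 42.4 + 225 = 267.4 mL.
[Tl^+] = 3.9 x 10^-2 × (42.4/267.4) = 6.18 x 10^-3 M
[S^2-] = 4.7 × 10^-3 × (225/267.4) = 3.95 × 10^-3 M
Tl2S(s) ⇌ 2 Tl^+ + S^2-, so Q = [Tl^+]^2[S^2-]
Q = (6.18 × 10^-3)^2(3.95 × 10^-3) = 1.5 x 10^-7
Q > Ksp, so Tl2S will precipitate.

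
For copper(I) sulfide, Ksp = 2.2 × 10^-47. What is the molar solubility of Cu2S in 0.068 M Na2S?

Cu2S(s) ⇌ 2 Cu^+ + S^2-
Ksp = [Cu^+]^2[S^2-]
If s mol/L dissolves here, [Cu^+] = 2s, [S^2-] = 0.068 + s ≈ 0.068 (since S^2- from Na2S dominates).
Ksp ≈ (2s)^2 × 0.068
s = 9.0 × 10^-24 M
Check: s = 9.0 × 10^-24 ≪ 0.068, so the approximation is valid.

s ≈ 9.0e-24 M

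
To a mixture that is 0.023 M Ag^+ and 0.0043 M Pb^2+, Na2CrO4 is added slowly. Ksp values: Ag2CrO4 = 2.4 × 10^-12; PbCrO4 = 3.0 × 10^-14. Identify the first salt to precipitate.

PbCrO4

Precipitation of each salt starts when its ion product equals its Ksp.
For Ag2CrO4: 2.4 × 10^-12 = (0.023)^2 × [CrO4^2-]  ⇒  [CrO4^2-] = 4.5 x 10^-9 M.
For PbCrO4: 3.0 × 10^-14 = 0.0043 × [CrO4^2-]  ⇒  [CrO4^2-] = 7.0 × 10^-12 M.
The salt with the lower threshold [CrO4^2-] precipitates first: PbCrO4.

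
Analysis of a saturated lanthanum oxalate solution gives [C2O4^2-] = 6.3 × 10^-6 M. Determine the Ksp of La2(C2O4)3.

Ksp = 4.4 × 10^-27

La2(C2O4)3(s) <=> 2 La^3+(aq) + 3 C2O4^2-(aq)
Stoichiometry gives [La^3+] = (2/3)[C2O4^2-] = 4.20 x 10^-6 M.
Ksp = [La^3+]^2[C2O4^2-]^3
Ksp = (4.20 × 10^-6)^2 × (6.3 × 10^-6)^3 = 4.4 x 10^-27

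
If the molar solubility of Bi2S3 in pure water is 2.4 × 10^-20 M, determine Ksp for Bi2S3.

Ksp ≈ 8.6 × 10^-97

Bi2S3(s) ⇌ 2 Bi^3+ + 3 S^2-
Let s = molar solubility. Then [Bi^3+] = 2s and [S^2-] = 3s.
Ksp = [Bi^3+]^2[S^2-]^3
Ksp = (2s)^2(3s)^3 = 108s^5
With s = 2.4 × 10^-20: Ksp = 8.6 × 10^-97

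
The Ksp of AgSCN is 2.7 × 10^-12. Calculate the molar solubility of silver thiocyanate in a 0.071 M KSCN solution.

AgSCN(s) ⇌ Ag^+(aq) + SCN^-(aq)
Ksp = [Ag^+][SCN^-]
Let s = moles of AgSCN that dissolve per litre. [Ag^+] = s, [SCN^-] = 0.071 + s ≈ 0.071 (Ksp is small, so little additional dissolves).
Ksp ≈ s × 0.071
s = 3.8 × 10^-11 M
Check: s = 3.8 x 10^-11 ≪ 0.071, so the approximation is valid.

s = 3.8 × 10^-11 M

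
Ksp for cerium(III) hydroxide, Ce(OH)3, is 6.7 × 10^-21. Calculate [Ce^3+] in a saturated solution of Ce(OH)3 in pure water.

Ce(OH)3(s) <=> Ce^3+(aq) + 3 OH^-(aq)
Ksp = [Ce^3+][OH^-]^3
For each mole of Ce(OH)3 that dissolves: [Ce^3+] = s, [OH^-] = 3s.
Ksp = s(3s)^3 = 27s^4
s^4 = 6.7 × 10^-21 / 27, so s = 3.97 × 10^-6 M
[Ce^3+] = s = 4.0 × 10^-6 M

4.0 x 10^-6 M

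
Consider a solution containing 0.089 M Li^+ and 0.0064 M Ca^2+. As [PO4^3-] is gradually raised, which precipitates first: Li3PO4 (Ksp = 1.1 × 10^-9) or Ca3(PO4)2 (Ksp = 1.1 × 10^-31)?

Each salt begins to precipitate when Q = Ksp, i.e. when [PO4^3-] reaches its threshold.
For Li3PO4: 1.1 × 10^-9 = (0.089)^3 × [PO4^3-]  ⇒  [PO4^3-] = 1.6 × 10^-6 M.
For Ca3(PO4)2: 1.1 × 10^-31 = (0.0064)^3 × [PO4^3-]^2  ⇒  [PO4^3-] = 6.5 x 10^-13 M.
The salt with the lower threshold [PO4^3-] precipitates first: Ca3(PO4)2.

Ca3(PO4)2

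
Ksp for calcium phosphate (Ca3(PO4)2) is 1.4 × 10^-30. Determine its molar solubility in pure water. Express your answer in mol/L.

4.2 × 10^-7 M

Ca3(PO4)2(s) <=> 3 Ca^2+ + 2 PO4^3-
Ksp = [Ca^2+]^3[PO4^3-]^2
For each mole of Ca3(PO4)2 that dissolves: [Ca^2+] = 3s, [PO4^3-] = 2s.
Ksp = (3s)^3(2s)^2 = 108s^5
s = (1.4 × 10^-30 / 108)^(1/5) = 4.2 × 10^-7 M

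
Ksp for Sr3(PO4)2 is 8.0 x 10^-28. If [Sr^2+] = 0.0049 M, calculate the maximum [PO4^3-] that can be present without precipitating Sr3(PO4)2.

Sr3(PO4)2(s) <=> 3 Sr^2+ + 2 PO4^3-
Ksp = [Sr^2+]^3[PO4^3-]^2
Precipitation begins when Q = Ksp. With [Sr^2+] = 0.0049 M:
8.0 x 10^-28 = (0.0049)^3 × [PO4^3-]^2
[PO4^3-] = (8.0 x 10^-28 / 1.18 × 10^-7)^(1/2) = 8.2 x 10^-11 M

8.2e-11 M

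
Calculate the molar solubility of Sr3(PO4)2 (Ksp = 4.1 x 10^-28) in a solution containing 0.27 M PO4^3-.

s = 5.9e-10 M

Sr3(PO4)2(s) <=> 3 Sr^2+(aq) + 2 PO4^3-(aq)
Ksp = [Sr^2+]^3[PO4^3-]^2
Let s be the molar solubility in this solution. [Sr^2+] = 3s, [PO4^3-] = 0.27 + 2s ≈ 0.27 (common-ion effect: PO4^3- is already 0.27 M).
Ksp ≈ (3s)^3 × (0.27)^2
s = 5.9 × 10^-10 M
Check: 2s = 1.2 x 10^-9 ≪ 0.27, so the approximation is valid.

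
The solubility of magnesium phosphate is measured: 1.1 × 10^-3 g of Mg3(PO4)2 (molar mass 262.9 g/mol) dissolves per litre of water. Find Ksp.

Molar solubility s = (1.1 × 10^-3 g/L) / (262.9 g/mol) = 4.18 × 10^-6 M.
Mg3(PO4)2(s) ⇌ 3 Mg^2+ + 2 PO4^3-
With molar solubility s: [Mg^2+] = 3s, [PO4^3-] = 2s.
Ksp = [Mg^2+]^3[PO4^3-]^2
Ksp = (3s)^3(2s)^2 = 108s^5
With s = 4.18 × 10^-6: Ksp = 1.4 × 10^-25

Ksp ≈ 1.4 × 10^-25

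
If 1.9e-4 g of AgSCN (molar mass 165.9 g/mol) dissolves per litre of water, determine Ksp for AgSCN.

Ksp = 1.3e-12

Molar solubility s = (1.9 x 10^-4 g/L) / (165.9 g/mol) = 1.15 × 10^-6 M.
AgSCN(s) ⇌ Ag^+ + SCN^-
For each mole of AgSCN that dissolves: [Ag^+] = s, [SCN^-] = s.
Ksp = [Ag^+][SCN^-]
Ksp = s^2
Ksp = (1.15 x 10^-6)^2 = 1.3 × 10^-12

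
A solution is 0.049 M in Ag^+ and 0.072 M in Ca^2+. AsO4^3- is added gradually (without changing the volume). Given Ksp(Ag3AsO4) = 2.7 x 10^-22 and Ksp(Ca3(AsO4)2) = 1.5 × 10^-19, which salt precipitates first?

Each salt begins to precipitate when Q = Ksp, i.e. when [AsO4^3-] reaches its threshold.
For Ag3AsO4: 2.7 x 10^-22 = (0.049)^3 × [AsO4^3-]  ⇒  [AsO4^3-] = 2.3 x 10^-18 M.
For Ca3(AsO4)2: 1.5 × 10^-19 = (0.072)^3 × [AsO4^3-]^2  ⇒  [AsO4^3-] = 2.0 × 10^-8 M.
The salt with the lower threshold [AsO4^3-] precipitates first: Ag3AsO4.

Ag3AsO4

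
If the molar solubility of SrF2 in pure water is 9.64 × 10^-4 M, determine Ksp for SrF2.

SrF2(s) ⇌ Sr^2+(aq) + 2 F^-(aq)
If s mol/L of SrF2 dissolves, [Sr^2+] = s and [F^-] = 2s.
Ksp = [Sr^2+][F^-]^2
So Ksp = s × (2s)^2 = 4s^3
With s = 9.64 × 10^-4: Ksp = 3.58 x 10^-9

Ksp = 3.58 × 10^-9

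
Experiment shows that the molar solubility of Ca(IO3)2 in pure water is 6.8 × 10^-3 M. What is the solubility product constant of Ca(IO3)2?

Ca(IO3)2(s) ⇌ Ca^2+ + 2 IO3^-
Let s = molar solubility. Then [Ca^2+] = s and [IO3^-] = 2s.
Ksp = [Ca^2+][IO3^-]^2
Substituting: Ksp = s(2s)^2 = 4s^3
Ksp = 4 × (6.8 × 10^-3)^3 = 1.3 × 10^-6

1.3 × 10^-6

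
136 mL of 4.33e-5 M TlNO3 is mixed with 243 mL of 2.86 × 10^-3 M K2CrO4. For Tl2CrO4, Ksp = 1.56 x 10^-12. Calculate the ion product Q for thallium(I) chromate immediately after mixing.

Q = 4.43 × 10^-13

Total volume = 136 + 243 = 379 mL.
[Tl^+] = 4.33 × 10^-5 × (136/379) = 1.554 × 10^-5 M
[CrO4^2-] = 2.86 × 10^-3 × (243/379) = 1.834 x 10^-3 M
Tl2CrO4(s) ⇌ 2 Tl^+(aq) + CrO4^2-(aq), so Q = [Tl^+]^2[CrO4^2-]
Q = (1.554 x 10^-5)^2(1.834 × 10^-3) = 4.43 × 10^-13
Q < Ksp, so no precipitate of Tl2CrO4 forms.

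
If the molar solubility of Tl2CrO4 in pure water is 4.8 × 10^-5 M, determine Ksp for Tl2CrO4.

Tl2CrO4(s) ⇌ 2 Tl^+(aq) + CrO4^2-(aq)
With molar solubility s: [Tl^+] = 2s, [CrO4^2-] = s.
Ksp = [Tl^+]^2[CrO4^2-]
So Ksp = (2s)^2 × s = 4s^3
With s = 4.8 × 10^-5: Ksp = 4.4 x 10^-13

Ksp ≈ 4.4e-13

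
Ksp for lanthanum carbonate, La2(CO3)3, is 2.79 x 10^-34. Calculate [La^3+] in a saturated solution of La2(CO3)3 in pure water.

[La^3+] ≈ 1.53 x 10^-7 M

La2(CO3)3(s) ⇌ 2 La^3+(aq) + 3 CO3^2-(aq)
Ksp = [La^3+]^2[CO3^2-]^3
For each mole of La2(CO3)3 that dissolves: [La^3+] = 2s, [CO3^2-] = 3s.
Substituting: Ksp = (2s)^2(3s)^3 = 108s^5
s^5 = 2.79 x 10^-34 / 108, so s = 7.628 × 10^-8 M
[La^3+] = 2s = 1.53 × 10^-7 M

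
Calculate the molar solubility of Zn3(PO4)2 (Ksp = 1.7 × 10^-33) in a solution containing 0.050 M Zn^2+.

1.8e-15 M

Zn3(PO4)2(s) ⇌ 3 Zn^2+ + 2 PO4^3-
Ksp = [Zn^2+]^3[PO4^3-]^2
Let s = moles of Zn3(PO4)2 that dissolve per litre. [Zn^2+] = 0.050 + 3s ≈ 0.050, [PO4^3-] = 2s (since the Zn^2+ already present dominates).
Ksp ≈ (0.050)^3 × (2s)^2
s = 1.8 x 10^-15 M
Check: 3s = 5.5 × 10^-15 ≪ 0.050, so the approximation is valid.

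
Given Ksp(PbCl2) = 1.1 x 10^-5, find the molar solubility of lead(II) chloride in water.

s ≈ 0.014 M

PbCl2(s) <=> Pb^2+ + 2 Cl^-
Ksp = [Pb^2+][Cl^-]^2
Let s = molar solubility. Then [Pb^2+] = s and [Cl^-] = 2s.
Ksp = s(2s)^2 = 4s^3
s = (1.1 x 10^-5 / 4)^(1/3) = 1.4 x 10^-2 M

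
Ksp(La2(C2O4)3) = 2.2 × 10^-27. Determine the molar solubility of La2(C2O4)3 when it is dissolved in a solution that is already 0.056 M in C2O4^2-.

La2(C2O4)3(s) ⇌ 2 La^3+ + 3 C2O4^2-
Ksp = [La^3+]^2[C2O4^2-]^3
If s mol/L dissolves here, [La^3+] = 2s, [C2O4^2-] = 0.056 + 3s ≈ 0.056 (since the C2O4^2- already present dominates).
Ksp ≈ (2s)^2 × (0.056)^3
s = 1.8 × 10^-12 M
Check: 3s = 5.3 × 10^-12 ≪ 0.056, so the approximation is valid.

s = 1.8e-12 M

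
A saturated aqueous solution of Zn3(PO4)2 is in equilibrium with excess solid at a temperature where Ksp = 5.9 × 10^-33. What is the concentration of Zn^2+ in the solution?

[Zn^2+] ≈ 4.2 × 10^-7 M

Zn3(PO4)2(s) <=> 3 Zn^2+(aq) + 2 PO4^3-(aq)
Ksp = [Zn^2+]^3[PO4^3-]^2
With molar solubility s: [Zn^2+] = 3s, [PO4^3-] = 2s.
So Ksp = (3s)^3 × (2s)^2 = 108s^5
Solving, s = (5.9 × 10^-33/108)^(1/5) = 1.40 × 10^-7 M
[Zn^2+] = 3s = 4.2 x 10^-7 M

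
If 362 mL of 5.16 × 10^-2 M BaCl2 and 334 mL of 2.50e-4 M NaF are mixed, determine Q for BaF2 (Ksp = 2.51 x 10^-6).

Q ≈ 3.86e-10

Total volume = 362 + 334 = 696 mL.
[Ba^2+] = 5.16 x 10^-2 × (362/696) = 2.684 × 10^-2 M
[F^-] = 2.50 × 10^-4 × (334/696) = 1.200 × 10^-4 M
BaF2(s) ⇌ Ba^2+ + 2 F^-, so Q = [Ba^2+][F^-]^2
Q = (2.684 × 10^-2)(1.200 × 10^-4)^2 = 3.86 × 10^-10
Q < Ksp, so no precipitate of BaF2 forms.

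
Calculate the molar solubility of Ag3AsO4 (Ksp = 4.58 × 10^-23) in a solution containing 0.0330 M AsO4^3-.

Ag3AsO4(s) <=> 3 Ag^+(aq) + AsO4^3-(aq)
Ksp = [Ag^+]^3[AsO4^3-]
If s mol/L dissolves here, [Ag^+] = 3s, [AsO4^3-] = 0.0330 + s ≈ 0.0330 (since the AsO4^3- already present dominates).
Ksp ≈ (3s)^3 × 0.0330
s = 3.72 × 10^-8 M
Check: s = 3.7 x 10^-8 ≪ 0.0330, so the approximation is valid.

3.72e-8 M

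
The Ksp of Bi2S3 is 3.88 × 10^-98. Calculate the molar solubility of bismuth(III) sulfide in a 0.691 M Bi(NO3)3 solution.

Bi2S3(s) ⇌ 2 Bi^3+ + 3 S^2-
Ksp = [Bi^3+]^2[S^2-]^3
Let s be the molar solubility in this solution. [Bi^3+] = 0.691 + 2s ≈ 0.691, [S^2-] = 3s (common-ion effect: Bi^3+ is already 0.691 M).
Ksp ≈ (0.691)^2 × (3s)^3
s = 1.44 x 10^-33 M
Check: 2s = 2.9 × 10^-33 ≪ 0.691, so the approximation is valid.

s ≈ 1.44 × 10^-33 M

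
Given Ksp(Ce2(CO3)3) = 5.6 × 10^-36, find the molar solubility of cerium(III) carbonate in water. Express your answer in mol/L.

s = 3.5 × 10^-8 M

Ce2(CO3)3(s) ⇌ 2 Ce^3+(aq) + 3 CO3^2-(aq)
Ksp = [Ce^3+]^2[CO3^2-]^3
With molar solubility s: [Ce^3+] = 2s, [CO3^2-] = 3s.
Ksp = (2s)^2(3s)^3 = 108s^5
s = (5.6 × 10^-36 / 108)^(1/5) = 3.5 × 10^-8 M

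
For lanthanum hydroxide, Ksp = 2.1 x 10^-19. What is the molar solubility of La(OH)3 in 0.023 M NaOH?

1.7e-14 M

La(OH)3(s) ⇌ La^3+ + 3 OH^-
Ksp = [La^3+][OH^-]^3
Let s be the molar solubility in this solution. [La^3+] = s, [OH^-] = 0.023 + 3s ≈ 0.023 (since OH^- from NaOH dominates).
Ksp ≈ s × (0.023)^3
s = 1.7 x 10^-14 M
Check: 3s = 5.2 × 10^-14 ≪ 0.023, so the approximation is valid.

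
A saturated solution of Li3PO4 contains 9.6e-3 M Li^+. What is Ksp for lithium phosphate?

Li3PO4(s) ⇌ 3 Li^+ + PO4^3-
Stoichiometry gives [PO4^3-] = (1/3)[Li^+] = 3.20 × 10^-3 M.
Ksp = [Li^+]^3[PO4^3-]
Ksp = (9.6 × 10^-3)^3 × 3.20 × 10^-3 = 2.8 × 10^-9

2.8 × 10^-9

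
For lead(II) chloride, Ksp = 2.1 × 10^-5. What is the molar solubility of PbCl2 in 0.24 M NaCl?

PbCl2(s) <=> Pb^2+ + 2 Cl^-
Ksp = [Pb^2+][Cl^-]^2
Let s be the molar solubility in this solution. [Pb^2+] = s, [Cl^-] = 0.24 + 2s ≈ 0.24 (common-ion effect: Cl^- is already 0.24 M).
Ksp ≈ s × (0.24)^2
s = 3.6 × 10^-4 M
Check: 2s = 7.3 × 10^-4 ≪ 0.24, so the approximation is valid.

3.6e-4 M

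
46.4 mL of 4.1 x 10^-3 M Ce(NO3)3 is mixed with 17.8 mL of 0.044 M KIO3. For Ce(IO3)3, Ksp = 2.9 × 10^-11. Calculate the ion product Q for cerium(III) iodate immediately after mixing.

Total volume = 46.4 + 17.8 = 64.2 mL.
[Ce^3+] = 4.1 x 10^-3 × (46.4/64.2) = 2.96 × 10^-3 M
[IO3^-] = 4.4 × 10^-2 × (17.8/64.2) = 1.22 x 10^-2 M
Ce(IO3)3(s) <=> Ce^3+ + 3 IO3^-, so Q = [Ce^3+][IO3^-]^3
Q = (2.96 × 10^-3)(1.22 x 10^-2)^3 = 5.4 x 10^-9
Q > Ksp, so Ce(IO3)3 will precipitate.

5.4 x 10^-9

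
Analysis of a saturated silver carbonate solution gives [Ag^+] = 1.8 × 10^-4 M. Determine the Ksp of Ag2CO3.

2.9 x 10^-12

Ag2CO3(s) ⇌ 2 Ag^+ + CO3^2-
Stoichiometry gives [CO3^2-] = (1/2)[Ag^+] = 9.00 x 10^-5 M.
Ksp = [Ag^+]^2[CO3^2-]
Ksp = (1.8 × 10^-4)^2 × 9.00 x 10^-5 = 2.9 x 10^-12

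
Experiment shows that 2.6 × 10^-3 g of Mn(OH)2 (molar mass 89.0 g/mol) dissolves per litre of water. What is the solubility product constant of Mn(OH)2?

Ksp = 1.0e-13

Molar solubility s = (2.6 x 10^-3 g/L) / (89.0 g/mol) = 2.92 × 10^-5 M.
Mn(OH)2(s) ⇌ Mn^2+(aq) + 2 OH^-(aq)
For each mole of Mn(OH)2 that dissolves: [Mn^2+] = s, [OH^-] = 2s.
Ksp = [Mn^2+][OH^-]^2
Ksp = s(2s)^2 = 4s^3
With s = 2.92 × 10^-5: Ksp = 1.0 x 10^-13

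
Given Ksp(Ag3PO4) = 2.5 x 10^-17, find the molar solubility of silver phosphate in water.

Ag3PO4(s) ⇌ 3 Ag^+ + PO4^3-
Ksp = [Ag^+]^3[PO4^3-]
With molar solubility s: [Ag^+] = 3s, [PO4^3-] = s.
Substituting: Ksp = (3s)^3s = 27s^4
s^4 = 2.5 x 10^-17 / 27, so s = 3.1 × 10^-5 M

s = 3.1e-5 M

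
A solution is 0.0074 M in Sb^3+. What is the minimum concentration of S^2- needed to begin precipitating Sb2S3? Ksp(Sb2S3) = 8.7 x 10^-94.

Sb2S3(s) ⇌ 2 Sb^3+ + 3 S^2-
Ksp = [Sb^3+]^2[S^2-]^3
Precipitation begins when Q = Ksp. With [Sb^3+] = 0.0074 M:
8.7 x 10^-94 = (0.0074)^2 × [S^2-]^3
[S^2-] = (8.7 x 10^-94 / 5.48 × 10^-5)^(1/3) = 2.5 x 10^-30 M

[S^2-] ≈ 2.5 x 10^-30 M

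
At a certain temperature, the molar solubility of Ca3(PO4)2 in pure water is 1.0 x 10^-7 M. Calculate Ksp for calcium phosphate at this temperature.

Ksp = 1.1 x 10^-33

Ca3(PO4)2(s) ⇌ 3 Ca^2+ + 2 PO4^3-
With molar solubility s: [Ca^2+] = 3s, [PO4^3-] = 2s.
Ksp = [Ca^2+]^3[PO4^3-]^2
So Ksp = (3s)^3 × (2s)^2 = 108s^5
Ksp = 108 × (1.0 x 10^-7)^5 = 1.1 × 10^-33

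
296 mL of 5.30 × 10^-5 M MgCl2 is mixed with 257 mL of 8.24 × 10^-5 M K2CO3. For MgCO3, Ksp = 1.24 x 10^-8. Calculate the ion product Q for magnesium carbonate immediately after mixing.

Q ≈ 1.09e-9

Total volume = 296 + 257 = 553 mL.
[Mg^2+] = 5.30 × 10^-5 × (296/553) = 2.837 × 10^-5 M
[CO3^2-] = 8.24 × 10^-5 × (257/553) = 3.829 x 10^-5 M
MgCO3(s) ⇌ Mg^2+(aq) + CO3^2-(aq), so Q = [Mg^2+][CO3^2-]
Q = (2.837 × 10^-5)(3.829 × 10^-5) = 1.09 x 10^-9
Q < Ksp, so no precipitate of MgCO3 forms.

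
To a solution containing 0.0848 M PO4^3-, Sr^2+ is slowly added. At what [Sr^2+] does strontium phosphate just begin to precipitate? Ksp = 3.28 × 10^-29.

Sr3(PO4)2(s) ⇌ 3 Sr^2+(aq) + 2 PO4^3-(aq)
Ksp = [Sr^2+]^3[PO4^3-]^2
Precipitation begins when Q = Ksp. With [PO4^3-] = 0.0848 M:
3.28 × 10^-29 = (0.0848)^2 × [Sr^2+]^3
[Sr^2+] = (3.28 × 10^-29 / 7.191 x 10^-3)^(1/3) = 1.66 × 10^-9 M

1.66 × 10^-9 M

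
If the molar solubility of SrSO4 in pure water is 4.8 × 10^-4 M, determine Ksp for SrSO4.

Ksp ≈ 2.3e-7

SrSO4(s) ⇌ Sr^2+(aq) + SO4^2-(aq)
With molar solubility s: [Sr^2+] = s, [SO4^2-] = s.
Ksp = [Sr^2+][SO4^2-]
Ksp = s × s = s^2
With s = 4.8 × 10^-4: Ksp = 2.3 x 10^-7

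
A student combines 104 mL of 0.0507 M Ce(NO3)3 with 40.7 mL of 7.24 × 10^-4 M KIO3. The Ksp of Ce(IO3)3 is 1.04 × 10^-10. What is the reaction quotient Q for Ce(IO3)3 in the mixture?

Q ≈ 3.08 x 10^-13

Total volume = 104 + 40.7 = 144.7 mL.
[Ce^3+] = 5.07 × 10^-2 × (104/144.7) = 3.644 x 10^-2 M
[IO3^-] = 7.24 x 10^-4 × (40.7/144.7) = 2.036 × 10^-4 M
Ce(IO3)3(s) ⇌ Ce^3+(aq) + 3 IO3^-(aq), so Q = [Ce^3+][IO3^-]^3
Q = (3.644 × 10^-2)(2.036 × 10^-4)^3 = 3.08 × 10^-13
Q < Ksp, so no precipitate of Ce(IO3)3 forms.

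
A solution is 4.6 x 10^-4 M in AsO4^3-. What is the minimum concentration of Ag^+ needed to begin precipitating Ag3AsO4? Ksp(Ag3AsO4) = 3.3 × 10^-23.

Ag3AsO4(s) ⇌ 3 Ag^+(aq) + AsO4^3-(aq)
Ksp = [Ag^+]^3[AsO4^3-]
Precipitation begins when Q = Ksp. With [AsO4^3-] = 4.6 x 10^-4 M:
3.3 × 10^-23 = (4.6 x 10^-4) × [Ag^+]^3
[Ag^+] = (3.3 × 10^-23 / 4.6 × 10^-4)^(1/3) = 4.2 × 10^-7 M

[Ag^+] ≈ 4.2 × 10^-7 M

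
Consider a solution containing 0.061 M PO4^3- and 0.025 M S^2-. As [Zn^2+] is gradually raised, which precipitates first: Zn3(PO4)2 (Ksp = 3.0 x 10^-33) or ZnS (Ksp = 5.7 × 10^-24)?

Precipitation of each salt starts when its ion product equals its Ksp.
For Zn3(PO4)2: 3.0 x 10^-33 = (0.061)^2 × [Zn^2+]^3  ⇒  [Zn^2+] = 9.3 × 10^-11 M.
For ZnS: 5.7 × 10^-24 = 0.025 × [Zn^2+]  ⇒  [Zn^2+] = 2.3 × 10^-22 M.
The salt with the lower threshold [Zn^2+] precipitates first: ZnS.

ZnS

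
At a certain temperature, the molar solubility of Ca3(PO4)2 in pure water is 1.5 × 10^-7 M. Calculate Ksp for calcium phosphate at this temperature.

Ca3(PO4)2(s) <=> 3 Ca^2+ + 2 PO4^3-
With molar solubility s: [Ca^2+] = 3s, [PO4^3-] = 2s.
Ksp = [Ca^2+]^3[PO4^3-]^2
Substituting: Ksp = (3s)^3(2s)^2 = 108s^5
With s = 1.5 × 10^-7: Ksp = 8.2 × 10^-33

Ksp ≈ 8.2 x 10^-33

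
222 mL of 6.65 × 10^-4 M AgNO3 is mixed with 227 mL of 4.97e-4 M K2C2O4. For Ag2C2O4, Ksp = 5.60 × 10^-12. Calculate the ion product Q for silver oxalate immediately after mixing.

Total volume = 222 + 227 = 449 mL.
[Ag^+] = 6.65 x 10^-4 × (222/449) = 3.288 × 10^-4 M
[C2O4^2-] = 4.97 x 10^-4 × (227/449) = 2.513 × 10^-4 M
Ag2C2O4(s) <=> 2 Ag^+ + C2O4^2-, so Q = [Ag^+]^2[C2O4^2-]
Q = (3.288 x 10^-4)^2(2.513 × 10^-4) = 2.72 x 10^-11
Q > Ksp, so Ag2C2O4 will precipitate.

Q ≈ 2.72e-11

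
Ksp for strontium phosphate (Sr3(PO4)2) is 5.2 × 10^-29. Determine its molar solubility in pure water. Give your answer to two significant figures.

Sr3(PO4)2(s) ⇌ 3 Sr^2+(aq) + 2 PO4^3-(aq)
Ksp = [Sr^2+]^3[PO4^3-]^2
For each mole of Sr3(PO4)2 that dissolves: [Sr^2+] = 3s, [PO4^3-] = 2s.
Substituting: Ksp = (3s)^3(2s)^2 = 108s^5
s^5 = 5.2 × 10^-29 / 108, so s = 8.6 × 10^-7 M

s ≈ 8.6 x 10^-7 M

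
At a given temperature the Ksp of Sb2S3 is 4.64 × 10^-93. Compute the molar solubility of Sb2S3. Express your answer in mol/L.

1.34 x 10^-19 M

Sb2S3(s) <=> 2 Sb^3+ + 3 S^2-
Ksp = [Sb^3+]^2[S^2-]^3
With molar solubility s: [Sb^3+] = 2s, [S^2-] = 3s.
So Ksp = (2s)^2 × (3s)^3 = 108s^5
Solving, s = (4.64 × 10^-93/108)^(1/5) = 1.34 × 10^-19 M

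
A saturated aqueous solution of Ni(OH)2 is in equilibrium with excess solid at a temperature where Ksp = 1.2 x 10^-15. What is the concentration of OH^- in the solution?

Ni(OH)2(s) ⇌ Ni^2+(aq) + 2 OH^-(aq)
Ksp = [Ni^2+][OH^-]^2
With molar solubility s: [Ni^2+] = s, [OH^-] = 2s.
So Ksp = s × (2s)^2 = 4s^3
Solving, s = (1.2 x 10^-15/4)^(1/3) = 6.69 × 10^-6 M
[OH^-] = 2s = 1.3 × 10^-5 M

[OH^-] = 1.3 × 10^-5 M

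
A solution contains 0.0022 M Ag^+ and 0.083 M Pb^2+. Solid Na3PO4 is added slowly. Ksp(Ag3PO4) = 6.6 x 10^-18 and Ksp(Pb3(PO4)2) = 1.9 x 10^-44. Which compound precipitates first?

Pb3(PO4)2

Each salt begins to precipitate when Q = Ksp, i.e. when [PO4^3-] reaches its threshold.
For Ag3PO4: 6.6 x 10^-18 = (0.0022)^3 × [PO4^3-]  ⇒  [PO4^3-] = 6.2 × 10^-10 M.
For Pb3(PO4)2: 1.9 x 10^-44 = (0.083)^3 × [PO4^3-]^2  ⇒  [PO4^3-] = 5.8 × 10^-21 M.
The salt with the lower threshold [PO4^3-] precipitates first: Pb3(PO4)2.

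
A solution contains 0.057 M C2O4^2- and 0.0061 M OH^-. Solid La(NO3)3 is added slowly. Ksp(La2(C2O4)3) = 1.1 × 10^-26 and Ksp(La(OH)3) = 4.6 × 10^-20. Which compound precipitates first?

La(OH)3

Precipitation of each salt starts when its ion product equals its Ksp.
For La2(C2O4)3: 1.1 × 10^-26 = (0.057)^3 × [La^3+]^2  ⇒  [La^3+] = 7.7 × 10^-12 M.
For La(OH)3: 4.6 × 10^-20 = (0.0061)^3 × [La^3+]  ⇒  [La^3+] = 2.0 x 10^-13 M.
The salt with the lower threshold [La^3+] precipitates first: La(OH)3.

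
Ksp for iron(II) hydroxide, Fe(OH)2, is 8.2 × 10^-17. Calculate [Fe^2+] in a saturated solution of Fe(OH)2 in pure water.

[Fe^2+] = 2.7e-6 M

Fe(OH)2(s) ⇌ Fe^2+(aq) + 2 OH^-(aq)
Ksp = [Fe^2+][OH^-]^2
For each mole of Fe(OH)2 that dissolves: [Fe^2+] = s, [OH^-] = 2s.
So Ksp = s × (2s)^2 = 4s^3
s = (8.2 × 10^-17 / 4)^(1/3) = 2.74 × 10^-6 M
[Fe^2+] = s = 2.7 x 10^-6 M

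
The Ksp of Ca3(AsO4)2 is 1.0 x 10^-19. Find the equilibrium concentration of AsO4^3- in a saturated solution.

Ca3(AsO4)2(s) ⇌ 3 Ca^2+ + 2 AsO4^3-
Ksp = [Ca^2+]^3[AsO4^3-]^2
For each mole of Ca3(AsO4)2 that dissolves: [Ca^2+] = 3s, [AsO4^3-] = 2s.
Ksp = (3s)^3(2s)^2 = 108s^5
Solving, s = (1.0 x 10^-19/108)^(1/5) = 6.21 × 10^-5 M
[AsO4^3-] = 2s = 1.2 × 10^-4 M

[AsO4^3-] ≈ 1.2 × 10^-4 M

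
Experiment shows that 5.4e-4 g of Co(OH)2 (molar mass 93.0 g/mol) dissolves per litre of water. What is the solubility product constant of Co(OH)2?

Ksp = 7.8 x 10^-16

Molar solubility s = (5.4 × 10^-4 g/L) / (93.0 g/mol) = 5.81 x 10^-6 M.
Co(OH)2(s) <=> Co^2+(aq) + 2 OH^-(aq)
Let s = molar solubility. Then [Co^2+] = s and [OH^-] = 2s.
Ksp = [Co^2+][OH^-]^2
So Ksp = s × (2s)^2 = 4s^3
Ksp = 4 × (5.81 × 10^-6)^3 = 7.8 × 10^-16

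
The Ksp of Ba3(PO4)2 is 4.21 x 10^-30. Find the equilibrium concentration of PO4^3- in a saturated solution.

[PO4^3-] ≈ 1.05 x 10^-6 M

Ba3(PO4)2(s) <=> 3 Ba^2+ + 2 PO4^3-
Ksp = [Ba^2+]^3[PO4^3-]^2
Let s = molar solubility. Then [Ba^2+] = 3s and [PO4^3-] = 2s.
Ksp = (3s)^3(2s)^2 = 108s^5
s^5 = 4.21 x 10^-30 / 108, so s = 5.226 x 10^-7 M
[PO4^3-] = 2s = 1.05 x 10^-6 M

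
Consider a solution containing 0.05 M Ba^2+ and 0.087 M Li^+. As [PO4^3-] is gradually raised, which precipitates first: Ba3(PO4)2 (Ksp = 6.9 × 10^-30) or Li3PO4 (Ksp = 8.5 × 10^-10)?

Ba3(PO4)2

Precipitation of each salt starts when its ion product equals its Ksp.
For Ba3(PO4)2: 6.9 × 10^-30 = (0.05)^3 × [PO4^3-]^2  ⇒  [PO4^3-] = 2.3 × 10^-13 M.
For Li3PO4: 8.5 × 10^-10 = (0.087)^3 × [PO4^3-]  ⇒  [PO4^3-] = 1.3 x 10^-6 M.
The salt with the lower threshold [PO4^3-] precipitates first: Ba3(PO4)2.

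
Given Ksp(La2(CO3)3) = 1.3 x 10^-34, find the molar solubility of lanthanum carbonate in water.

La2(CO3)3(s) ⇌ 2 La^3+(aq) + 3 CO3^2-(aq)
Ksp = [La^3+]^2[CO3^2-]^3
For each mole of La2(CO3)3 that dissolves: [La^3+] = 2s, [CO3^2-] = 3s.
Substituting: Ksp = (2s)^2(3s)^3 = 108s^5
Solving, s = (1.3 x 10^-34/108)^(1/5) = 6.5 × 10^-8 M

6.5e-8 M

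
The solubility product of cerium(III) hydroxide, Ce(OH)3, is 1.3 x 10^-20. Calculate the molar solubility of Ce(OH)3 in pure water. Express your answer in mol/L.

Ce(OH)3(s) ⇌ Ce^3+(aq) + 3 OH^-(aq)
Ksp = [Ce^3+][OH^-]^3
With molar solubility s: [Ce^3+] = s, [OH^-] = 3s.
So Ksp = s × (3s)^3 = 27s^4
s = (1.3 x 10^-20 / 27)^(1/4) = 4.7 × 10^-6 M

s ≈ 4.7 x 10^-6 M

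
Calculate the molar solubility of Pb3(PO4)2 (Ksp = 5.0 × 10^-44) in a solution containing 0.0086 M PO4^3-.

2.9e-14 M

Pb3(PO4)2(s) ⇌ 3 Pb^2+(aq) + 2 PO4^3-(aq)
Ksp = [Pb^2+]^3[PO4^3-]^2
Let s be the molar solubility in this solution. [Pb^2+] = 3s, [PO4^3-] = 0.0086 + 2s ≈ 0.0086 (Ksp is small, so little additional dissolves).
Ksp ≈ (3s)^3 × (0.0086)^2
s = 2.9 × 10^-14 M
Check: 2s = 5.9 x 10^-14 ≪ 0.0086, so the approximation is valid.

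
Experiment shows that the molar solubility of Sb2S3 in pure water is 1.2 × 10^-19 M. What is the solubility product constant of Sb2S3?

Ksp ≈ 2.7 × 10^-93

Sb2S3(s) ⇌ 2 Sb^3+ + 3 S^2-
With molar solubility s: [Sb^3+] = 2s, [S^2-] = 3s.
Ksp = [Sb^3+]^2[S^2-]^3
Substituting: Ksp = (2s)^2(3s)^3 = 108s^5
With s = 1.2 × 10^-19: Ksp = 2.7 × 10^-93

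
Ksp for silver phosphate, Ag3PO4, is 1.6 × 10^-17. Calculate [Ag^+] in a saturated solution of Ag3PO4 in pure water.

[Ag^+] ≈ 8.3e-5 M

Ag3PO4(s) <=> 3 Ag^+(aq) + PO4^3-(aq)
Ksp = [Ag^+]^3[PO4^3-]
Let s = molar solubility. Then [Ag^+] = 3s and [PO4^3-] = s.
Ksp = (3s)^3s = 27s^4
Solving, s = (1.6 × 10^-17/27)^(1/4) = 2.77 × 10^-5 M
[Ag^+] = 3s = 8.3 × 10^-5 M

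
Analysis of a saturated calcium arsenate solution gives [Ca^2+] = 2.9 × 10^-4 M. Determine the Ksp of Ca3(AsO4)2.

Ksp ≈ 9.1 × 10^-19

Ca3(AsO4)2(s) ⇌ 3 Ca^2+ + 2 AsO4^3-
Stoichiometry gives [AsO4^3-] = (2/3)[Ca^2+] = 1.93 × 10^-4 M.
Ksp = [Ca^2+]^3[AsO4^3-]^2
Ksp = (2.9 x 10^-4)^3 × (1.93 x 10^-4)^2 = 9.1 × 10^-19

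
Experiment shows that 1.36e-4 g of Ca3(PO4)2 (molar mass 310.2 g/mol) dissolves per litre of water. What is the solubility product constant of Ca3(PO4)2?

Molar solubility s = (1.36 × 10^-4 g/L) / (310.2 g/mol) = 4.384 × 10^-7 M.
Ca3(PO4)2(s) <=> 3 Ca^2+ + 2 PO4^3-
For each mole of Ca3(PO4)2 that dissolves: [Ca^2+] = 3s, [PO4^3-] = 2s.
Ksp = [Ca^2+]^3[PO4^3-]^2
So Ksp = (3s)^3 × (2s)^2 = 108s^5
Ksp = 108 × (4.384 x 10^-7)^5 = 1.75 × 10^-30

1.75e-30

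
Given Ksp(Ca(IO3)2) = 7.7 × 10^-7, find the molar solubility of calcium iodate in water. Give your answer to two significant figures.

Ca(IO3)2(s) ⇌ Ca^2+(aq) + 2 IO3^-(aq)
Ksp = [Ca^2+][IO3^-]^2
Let s = molar solubility. Then [Ca^2+] = s and [IO3^-] = 2s.
Ksp = s(2s)^2 = 4s^3
s^3 = 7.7 × 10^-7 / 4, so s = 5.8 × 10^-3 M

5.8 × 10^-3 M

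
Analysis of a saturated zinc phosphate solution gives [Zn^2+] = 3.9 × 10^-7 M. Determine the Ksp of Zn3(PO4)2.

Zn3(PO4)2(s) ⇌ 3 Zn^2+(aq) + 2 PO4^3-(aq)
Stoichiometry gives [PO4^3-] = (2/3)[Zn^2+] = 2.60 × 10^-7 M.
Ksp = [Zn^2+]^3[PO4^3-]^2
Ksp = (3.9 x 10^-7)^3 × (2.60 x 10^-7)^2 = 4.0 × 10^-33

Ksp = 4.0e-33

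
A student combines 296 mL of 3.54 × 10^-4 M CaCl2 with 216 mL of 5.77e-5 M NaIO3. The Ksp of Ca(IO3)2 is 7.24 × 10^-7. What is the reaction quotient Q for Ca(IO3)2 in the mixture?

Total volume = 296 + 216 = 512 mL.
[Ca^2+] = 3.54 × 10^-4 × (296/512) = 2.047 × 10^-4 M
[IO3^-] = 5.77 x 10^-5 × (216/512) = 2.434 x 10^-5 M
Ca(IO3)2(s) <=> Ca^2+(aq) + 2 IO3^-(aq), so Q = [Ca^2+][IO3^-]^2
Q = (2.047 x 10^-4)(2.434 × 10^-5)^2 = 1.21 × 10^-13
Q < Ksp, so no precipitate of Ca(IO3)2 forms.

Q ≈ 1.21e-13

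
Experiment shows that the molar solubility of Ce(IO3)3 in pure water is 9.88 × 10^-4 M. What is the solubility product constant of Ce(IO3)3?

2.57 × 10^-11

Ce(IO3)3(s) <=> Ce^3+(aq) + 3 IO3^-(aq)
If s mol/L of Ce(IO3)3 dissolves, [Ce^3+] = s and [IO3^-] = 3s.
Ksp = [Ce^3+][IO3^-]^3
Substituting: Ksp = s(3s)^3 = 27s^4
Ksp = 27 × (9.88 × 10^-4)^4 = 2.57 x 10^-11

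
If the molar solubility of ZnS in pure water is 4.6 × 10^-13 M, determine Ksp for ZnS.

Ksp ≈ 2.1 x 10^-25

ZnS(s) <=> Zn^2+ + S^2-
For each mole of ZnS that dissolves: [Zn^2+] = s, [S^2-] = s.
Ksp = [Zn^2+][S^2-]
Ksp = s^2
With s = 4.6 x 10^-13: Ksp = 2.1 × 10^-25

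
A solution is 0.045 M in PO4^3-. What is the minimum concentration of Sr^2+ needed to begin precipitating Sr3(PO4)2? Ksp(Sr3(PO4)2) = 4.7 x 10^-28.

Sr3(PO4)2(s) ⇌ 3 Sr^2+ + 2 PO4^3-
Ksp = [Sr^2+]^3[PO4^3-]^2
Precipitation begins when Q = Ksp. With [PO4^3-] = 0.045 M:
4.7 x 10^-28 = (0.045)^2 × [Sr^2+]^3
[Sr^2+] = (4.7 x 10^-28 / 2.03 x 10^-3)^(1/3) = 6.1 × 10^-9 M

6.1 x 10^-9 M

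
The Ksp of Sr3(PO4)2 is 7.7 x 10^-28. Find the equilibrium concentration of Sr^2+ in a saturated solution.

Sr3(PO4)2(s) ⇌ 3 Sr^2+ + 2 PO4^3-
Ksp = [Sr^2+]^3[PO4^3-]^2
If s mol/L of Sr3(PO4)2 dissolves, [Sr^2+] = 3s and [PO4^3-] = 2s.
Substituting: Ksp = (3s)^3(2s)^2 = 108s^5
Solving, s = (7.7 x 10^-28/108)^(1/5) = 1.48 × 10^-6 M
[Sr^2+] = 3s = 4.4 x 10^-6 M

4.4 × 10^-6 M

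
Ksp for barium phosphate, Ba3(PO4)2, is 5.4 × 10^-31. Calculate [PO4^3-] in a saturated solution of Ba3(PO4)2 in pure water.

[PO4^3-] = 6.9e-7 M

Ba3(PO4)2(s) ⇌ 3 Ba^2+ + 2 PO4^3-
Ksp = [Ba^2+]^3[PO4^3-]^2
Let s = molar solubility. Then [Ba^2+] = 3s and [PO4^3-] = 2s.
Ksp = (3s)^3(2s)^2 = 108s^5
s = (5.4 × 10^-31 / 108)^(1/5) = 3.47 × 10^-7 M
[PO4^3-] = 2s = 6.9 × 10^-7 M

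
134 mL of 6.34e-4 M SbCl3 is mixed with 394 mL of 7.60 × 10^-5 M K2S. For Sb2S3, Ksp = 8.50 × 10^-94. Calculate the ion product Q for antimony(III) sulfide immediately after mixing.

Total volume = 134 + 394 = 528 mL.
[Sb^3+] = 6.34 × 10^-4 × (134/528) = 1.609 × 10^-4 M
[S^2-] = 7.60 × 10^-5 × (394/528) = 5.671 × 10^-5 M
Sb2S3(s) <=> 2 Sb^3+(aq) + 3 S^2-(aq), so Q = [Sb^3+]^2[S^2-]^3
Q = (1.609 × 10^-4)^2(5.671 × 10^-5)^3 = 4.72 × 10^-21
Q > Ksp, so Sb2S3 will precipitate.

Q ≈ 4.72 x 10^-21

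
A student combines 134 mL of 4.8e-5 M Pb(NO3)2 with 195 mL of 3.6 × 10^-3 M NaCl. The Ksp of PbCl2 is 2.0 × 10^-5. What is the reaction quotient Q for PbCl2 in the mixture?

Total volume = 134 + 195 = 329 mL.
[Pb^2+] = 4.8 x 10^-5 × (134/329) = 1.96 × 10^-5 M
[Cl^-] = 3.6 × 10^-3 × (195/329) = 2.13 x 10^-3 M
PbCl2(s) ⇌ Pb^2+ + 2 Cl^-, so Q = [Pb^2+][Cl^-]^2
Q = (1.96 × 10^-5)(2.13 × 10^-3)^2 = 8.9 x 10^-11
Q < Ksp, so no precipitate of PbCl2 forms.

Q = 8.9 × 10^-11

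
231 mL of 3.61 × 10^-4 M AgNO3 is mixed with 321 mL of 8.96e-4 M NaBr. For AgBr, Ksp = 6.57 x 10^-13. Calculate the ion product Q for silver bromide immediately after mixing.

Total volume = 231 + 321 = 552 mL.
[Ag^+] = 3.61 x 10^-4 × (231/552) = 1.511 × 10^-4 M
[Br^-] = 8.96 x 10^-4 × (321/552) = 5.210 × 10^-4 M
AgBr(s) ⇌ Ag^+ + Br^-, so Q = [Ag^+][Br^-]
Q = (1.511 × 10^-4)(5.210 x 10^-4) = 7.87 x 10^-8
Q > Ksp, so AgBr will precipitate.

7.87 × 10^-8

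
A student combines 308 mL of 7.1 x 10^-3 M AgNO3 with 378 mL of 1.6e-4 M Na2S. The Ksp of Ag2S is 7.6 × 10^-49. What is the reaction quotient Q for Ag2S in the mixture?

Total volume = 308 + 378 = 686 mL.
[Ag^+] = 7.1 × 10^-3 × (308/686) = 3.19 × 10^-3 M
[S^2-] = 1.6 × 10^-4 × (378/686) = 8.82 x 10^-5 M
Ag2S(s) ⇌ 2 Ag^+(aq) + S^2-(aq), so Q = [Ag^+]^2[S^2-]
Q = (3.19 × 10^-3)^2(8.82 × 10^-5) = 9.0 × 10^-10
Q > Ksp, so Ag2S will precipitate.

Q = 9.0 x 10^-10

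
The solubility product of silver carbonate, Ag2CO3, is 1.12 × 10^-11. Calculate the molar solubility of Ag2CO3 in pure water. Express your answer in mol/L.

s = 1.41 × 10^-4 M

Ag2CO3(s) ⇌ 2 Ag^+ + CO3^2-
Ksp = [Ag^+]^2[CO3^2-]
With molar solubility s: [Ag^+] = 2s, [CO3^2-] = s.
Substituting: Ksp = (2s)^2s = 4s^3
s^3 = 1.12 × 10^-11 / 4, so s = 1.41 x 10^-4 M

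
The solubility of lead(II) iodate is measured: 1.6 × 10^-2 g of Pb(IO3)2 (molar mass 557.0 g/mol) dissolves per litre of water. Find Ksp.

Molar solubility s = (1.6 x 10^-2 g/L) / (557.0 g/mol) = 2.87 × 10^-5 M.
Pb(IO3)2(s) ⇌ Pb^2+(aq) + 2 IO3^-(aq)
If s mol/L of Pb(IO3)2 dissolves, [Pb^2+] = s and [IO3^-] = 2s.
Ksp = [Pb^2+][IO3^-]^2
Substituting: Ksp = s(2s)^2 = 4s^3
Ksp = 4 × (2.87 × 10^-5)^3 = 9.5 × 10^-14

Ksp = 9.5e-14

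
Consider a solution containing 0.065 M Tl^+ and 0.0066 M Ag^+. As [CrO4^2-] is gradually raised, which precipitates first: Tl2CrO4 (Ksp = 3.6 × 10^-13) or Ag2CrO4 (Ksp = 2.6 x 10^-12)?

Precipitation of each salt starts when its ion product equals its Ksp.
For Tl2CrO4: 3.6 × 10^-13 = (0.065)^2 × [CrO4^2-]  ⇒  [CrO4^2-] = 8.5 × 10^-11 M.
For Ag2CrO4: 2.6 x 10^-12 = (0.0066)^2 × [CrO4^2-]  ⇒  [CrO4^2-] = 6.0 x 10^-8 M.
The salt with the lower threshold [CrO4^2-] precipitates first: Tl2CrO4.

Tl2CrO4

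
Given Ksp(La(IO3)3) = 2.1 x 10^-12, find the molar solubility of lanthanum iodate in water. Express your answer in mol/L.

La(IO3)3(s) ⇌ La^3+(aq) + 3 IO3^-(aq)
Ksp = [La^3+][IO3^-]^3
Let s = molar solubility. Then [La^3+] = s and [IO3^-] = 3s.
Ksp = s(3s)^3 = 27s^4
s^4 = 2.1 x 10^-12 / 27, so s = 5.3 × 10^-4 M

s = 5.3 x 10^-4 M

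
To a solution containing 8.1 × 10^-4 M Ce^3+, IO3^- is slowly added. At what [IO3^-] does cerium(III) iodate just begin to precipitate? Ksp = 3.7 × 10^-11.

Ce(IO3)3(s) ⇌ Ce^3+(aq) + 3 IO3^-(aq)
Ksp = [Ce^3+][IO3^-]^3
Precipitation begins when Q = Ksp. With [Ce^3+] = 8.1 × 10^-4 M:
3.7 × 10^-11 = (8.1 × 10^-4) × [IO3^-]^3
[IO3^-] = (3.7 × 10^-11 / 8.1 × 10^-4)^(1/3) = 3.6 × 10^-3 M

[IO3^-] = 3.6 × 10^-3 M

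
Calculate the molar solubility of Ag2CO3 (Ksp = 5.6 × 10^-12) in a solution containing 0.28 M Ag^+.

7.1 × 10^-11 M

Ag2CO3(s) <=> 2 Ag^+(aq) + CO3^2-(aq)
Ksp = [Ag^+]^2[CO3^2-]
If s mol/L dissolves here, [Ag^+] = 0.28 + 2s ≈ 0.28, [CO3^2-] = s (common-ion effect: Ag^+ is already 0.28 M).
Ksp ≈ (0.28)^2 × s
s = 7.1 × 10^-11 M
Check: 2s = 1.4 × 10^-10 ≪ 0.28, so the approximation is valid.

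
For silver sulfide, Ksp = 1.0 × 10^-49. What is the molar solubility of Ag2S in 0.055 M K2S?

s = 6.7 × 10^-25 M

Ag2S(s) ⇌ 2 Ag^+ + S^2-
Ksp = [Ag^+]^2[S^2-]
Let s = moles of Ag2S that dissolve per litre. [Ag^+] = 2s, [S^2-] = 0.055 + s ≈ 0.055 (Ksp is small, so little additional dissolves).
Ksp ≈ (2s)^2 × 0.055
s = 6.7 × 10^-25 M
Check: s = 6.7 x 10^-25 ≪ 0.055, so the approximation is valid.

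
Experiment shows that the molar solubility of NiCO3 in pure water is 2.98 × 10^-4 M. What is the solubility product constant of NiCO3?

NiCO3(s) <=> Ni^2+ + CO3^2-
Let s = molar solubility. Then [Ni^2+] = s and [CO3^2-] = s.
Ksp = [Ni^2+][CO3^2-]
Ksp = (s)(s) = s^2
Ksp = (2.98 × 10^-4)^2 = 8.88 × 10^-8

Ksp = 8.88 x 10^-8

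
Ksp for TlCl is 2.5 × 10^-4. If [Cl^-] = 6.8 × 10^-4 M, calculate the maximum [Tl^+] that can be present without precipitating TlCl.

3.7 x 10^-1 M

TlCl(s) <=> Tl^+ + Cl^-
Ksp = [Tl^+][Cl^-]
Precipitation begins when Q = Ksp. With [Cl^-] = 6.8 × 10^-4 M:
2.5 × 10^-4 = (6.8 × 10^-4) × [Tl^+]
[Tl^+] = (2.5 × 10^-4 / 6.8 x 10^-4) = 3.7 × 10^-1 M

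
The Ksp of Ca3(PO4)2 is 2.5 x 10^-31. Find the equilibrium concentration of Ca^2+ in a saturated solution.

Ca3(PO4)2(s) ⇌ 3 Ca^2+ + 2 PO4^3-
Ksp = [Ca^2+]^3[PO4^3-]^2
With molar solubility s: [Ca^2+] = 3s, [PO4^3-] = 2s.
So Ksp = (3s)^3 × (2s)^2 = 108s^5
s = (2.5 x 10^-31 / 108)^(1/5) = 2.97 x 10^-7 M
[Ca^2+] = 3s = 8.9 x 10^-7 M

[Ca^2+] ≈ 8.9e-7 M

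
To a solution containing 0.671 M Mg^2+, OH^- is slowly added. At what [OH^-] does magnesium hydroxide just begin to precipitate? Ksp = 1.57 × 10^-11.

Mg(OH)2(s) <=> Mg^2+ + 2 OH^-
Ksp = [Mg^2+][OH^-]^2
Precipitation begins when Q = Ksp. With [Mg^2+] = 0.671 M:
1.57 × 10^-11 = (0.671) × [OH^-]^2
[OH^-] = (1.57 × 10^-11 / 6.71 × 10^-1)^(1/2) = 4.84 × 10^-6 M

4.84 x 10^-6 M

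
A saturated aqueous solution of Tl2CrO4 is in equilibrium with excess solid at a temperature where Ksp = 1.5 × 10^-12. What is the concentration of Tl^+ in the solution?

Tl2CrO4(s) ⇌ 2 Tl^+(aq) + CrO4^2-(aq)
Ksp = [Tl^+]^2[CrO4^2-]
For each mole of Tl2CrO4 that dissolves: [Tl^+] = 2s, [CrO4^2-] = s.
Substituting: Ksp = (2s)^2s = 4s^3
Solving, s = (1.5 × 10^-12/4)^(1/3) = 7.21 x 10^-5 M
[Tl^+] = 2s = 1.4 x 10^-4 M

1.4e-4 M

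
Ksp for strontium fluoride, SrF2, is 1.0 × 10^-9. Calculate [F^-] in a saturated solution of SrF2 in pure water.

SrF2(s) <=> Sr^2+ + 2 F^-
Ksp = [Sr^2+][F^-]^2
For each mole of SrF2 that dissolves: [Sr^2+] = s, [F^-] = 2s.
Substituting: Ksp = s(2s)^2 = 4s^3
s^3 = 1.0 × 10^-9 / 4, so s = 6.30 × 10^-4 M
[F^-] = 2s = 1.3 x 10^-3 M

1.3 x 10^-3 M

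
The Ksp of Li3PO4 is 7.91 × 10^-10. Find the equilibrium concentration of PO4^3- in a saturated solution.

Li3PO4(s) ⇌ 3 Li^+ + PO4^3-
Ksp = [Li^+]^3[PO4^3-]
For each mole of Li3PO4 that dissolves: [Li^+] = 3s, [PO4^3-] = s.
So Ksp = (3s)^3 × s = 27s^4
Solving, s = (7.91 × 10^-10/27)^(1/4) = 2.327 x 10^-3 M
[PO4^3-] = s = 2.33 × 10^-3 M

2.33 x 10^-3 M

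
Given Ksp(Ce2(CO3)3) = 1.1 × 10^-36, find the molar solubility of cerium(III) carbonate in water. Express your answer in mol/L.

2.5e-8 M

Ce2(CO3)3(s) <=> 2 Ce^3+(aq) + 3 CO3^2-(aq)
Ksp = [Ce^3+]^2[CO3^2-]^3
If s mol/L of Ce2(CO3)3 dissolves, [Ce^3+] = 2s and [CO3^2-] = 3s.
Substituting: Ksp = (2s)^2(3s)^3 = 108s^5
s^5 = 1.1 × 10^-36 / 108, so s = 2.5 × 10^-8 M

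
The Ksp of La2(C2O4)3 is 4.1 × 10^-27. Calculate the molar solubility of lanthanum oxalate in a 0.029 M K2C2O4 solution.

La2(C2O4)3(s) ⇌ 2 La^3+ + 3 C2O4^2-
Ksp = [La^3+]^2[C2O4^2-]^3
If s mol/L dissolves here, [La^3+] = 2s, [C2O4^2-] = 0.029 + 3s ≈ 0.029 (since C2O4^2- from K2C2O4 dominates).
Ksp ≈ (2s)^2 × (0.029)^3
s = 6.5 × 10^-12 M
Check: 3s = 1.9 × 10^-11 ≪ 0.029, so the approximation is valid.

s ≈ 6.5 × 10^-12 M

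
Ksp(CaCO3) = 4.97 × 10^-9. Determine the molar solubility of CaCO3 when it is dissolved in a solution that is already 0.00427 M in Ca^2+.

1.16 × 10^-6 M

CaCO3(s) ⇌ Ca^2+(aq) + CO3^2-(aq)
Ksp = [Ca^2+][CO3^2-]
If s mol/L dissolves here, [Ca^2+] = 0.00427 + s ≈ 0.00427, [CO3^2-] = s (common-ion effect: Ca^2+ is already 0.00427 M).
Ksp ≈ 0.00427 × s
s = 1.16 × 10^-6 M
Check: s = 1.2 × 10^-6 ≪ 0.00427, so the approximation is valid.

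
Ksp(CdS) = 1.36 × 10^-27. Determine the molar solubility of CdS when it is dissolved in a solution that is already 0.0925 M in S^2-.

s ≈ 1.47 × 10^-26 M

CdS(s) ⇌ Cd^2+ + S^2-
Ksp = [Cd^2+][S^2-]
Let s be the molar solubility in this solution. [Cd^2+] = s, [S^2-] = 0.0925 + s ≈ 0.0925 (since the S^2- already present dominates).
Ksp ≈ s × 0.0925
s = 1.47 × 10^-26 M
Check: s = 1.5 x 10^-26 ≪ 0.0925, so the approximation is valid.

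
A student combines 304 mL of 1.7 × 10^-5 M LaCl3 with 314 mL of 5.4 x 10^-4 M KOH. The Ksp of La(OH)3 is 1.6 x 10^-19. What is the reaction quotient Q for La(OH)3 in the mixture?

1.7e-16

Total volume = 304 + 314 = 618 mL.
[La^3+] = 1.7 × 10^-5 × (304/618) = 8.36 × 10^-6 M
[OH^-] = 5.4 × 10^-4 × (314/618) = 2.74 × 10^-4 M
La(OH)3(s) ⇌ La^3+(aq) + 3 OH^-(aq), so Q = [La^3+][OH^-]^3
Q = (8.36 × 10^-6)(2.74 × 10^-4)^3 = 1.7 × 10^-16
Q > Ksp, so La(OH)3 will precipitate.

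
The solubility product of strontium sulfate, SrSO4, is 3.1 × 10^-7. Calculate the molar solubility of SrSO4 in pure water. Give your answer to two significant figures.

SrSO4(s) ⇌ Sr^2+ + SO4^2-
Ksp = [Sr^2+][SO4^2-]
If s mol/L of SrSO4 dissolves, [Sr^2+] = s and [SO4^2-] = s.
Ksp = (s)(s) = s^2
s = (3.1 × 10^-7)^(1/2) = 5.6 × 10^-4 M

s ≈ 5.6 x 10^-4 M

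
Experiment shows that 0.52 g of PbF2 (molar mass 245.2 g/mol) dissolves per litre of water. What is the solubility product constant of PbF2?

3.8 × 10^-8

Molar solubility s = (5.2 x 10^-1 g/L) / (245.2 g/mol) = 2.12 x 10^-3 M.
PbF2(s) ⇌ Pb^2+ + 2 F^-
Let s = molar solubility. Then [Pb^2+] = s and [F^-] = 2s.
Ksp = [Pb^2+][F^-]^2
So Ksp = s × (2s)^2 = 4s^3
With s = 2.12 × 10^-3: Ksp = 3.8 × 10^-8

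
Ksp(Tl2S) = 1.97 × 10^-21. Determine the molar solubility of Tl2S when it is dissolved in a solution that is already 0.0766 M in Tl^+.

s = 3.36 × 10^-19 M

Tl2S(s) <=> 2 Tl^+(aq) + S^2-(aq)
Ksp = [Tl^+]^2[S^2-]
If s mol/L dissolves here, [Tl^+] = 0.0766 + 2s ≈ 0.0766, [S^2-] = s (since the Tl^+ already present dominates).
Ksp ≈ (0.0766)^2 × s
s = 3.36 × 10^-19 M
Check: 2s = 6.7 x 10^-19 ≪ 0.0766, so the approximation is valid.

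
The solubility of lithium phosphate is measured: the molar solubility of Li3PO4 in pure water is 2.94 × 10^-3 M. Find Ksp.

Ksp ≈ 2.02e-9

Li3PO4(s) ⇌ 3 Li^+ + PO4^3-
For each mole of Li3PO4 that dissolves: [Li^+] = 3s, [PO4^3-] = s.
Ksp = [Li^+]^3[PO4^3-]
So Ksp = (3s)^3 × s = 27s^4
With s = 2.94 × 10^-3: Ksp = 2.02 × 10^-9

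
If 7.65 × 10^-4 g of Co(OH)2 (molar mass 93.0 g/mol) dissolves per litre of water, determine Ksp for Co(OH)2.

Molar solubility s = (7.65 × 10^-4 g/L) / (93.0 g/mol) = 8.226 × 10^-6 M.
Co(OH)2(s) ⇌ Co^2+(aq) + 2 OH^-(aq)
With molar solubility s: [Co^2+] = s, [OH^-] = 2s.
Ksp = [Co^2+][OH^-]^2
So Ksp = s × (2s)^2 = 4s^3
With s = 8.226 × 10^-6: Ksp = 2.23 × 10^-15

Ksp = 2.23 x 10^-15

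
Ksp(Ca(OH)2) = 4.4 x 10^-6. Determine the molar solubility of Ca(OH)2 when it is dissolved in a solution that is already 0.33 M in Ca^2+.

Ca(OH)2(s) ⇌ Ca^2+(aq) + 2 OH^-(aq)
Ksp = [Ca^2+][OH^-]^2
Let s = moles of Ca(OH)2 that dissolve per litre. [Ca^2+] = 0.33 + s ≈ 0.33, [OH^-] = 2s (Ksp is small, so little additional dissolves).
Ksp ≈ 0.33 × (2s)^2
s = 1.8 × 10^-3 M
Check: s = 1.8 × 10^-3 ≪ 0.33, so the approximation is valid.

s ≈ 1.8 x 10^-3 M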